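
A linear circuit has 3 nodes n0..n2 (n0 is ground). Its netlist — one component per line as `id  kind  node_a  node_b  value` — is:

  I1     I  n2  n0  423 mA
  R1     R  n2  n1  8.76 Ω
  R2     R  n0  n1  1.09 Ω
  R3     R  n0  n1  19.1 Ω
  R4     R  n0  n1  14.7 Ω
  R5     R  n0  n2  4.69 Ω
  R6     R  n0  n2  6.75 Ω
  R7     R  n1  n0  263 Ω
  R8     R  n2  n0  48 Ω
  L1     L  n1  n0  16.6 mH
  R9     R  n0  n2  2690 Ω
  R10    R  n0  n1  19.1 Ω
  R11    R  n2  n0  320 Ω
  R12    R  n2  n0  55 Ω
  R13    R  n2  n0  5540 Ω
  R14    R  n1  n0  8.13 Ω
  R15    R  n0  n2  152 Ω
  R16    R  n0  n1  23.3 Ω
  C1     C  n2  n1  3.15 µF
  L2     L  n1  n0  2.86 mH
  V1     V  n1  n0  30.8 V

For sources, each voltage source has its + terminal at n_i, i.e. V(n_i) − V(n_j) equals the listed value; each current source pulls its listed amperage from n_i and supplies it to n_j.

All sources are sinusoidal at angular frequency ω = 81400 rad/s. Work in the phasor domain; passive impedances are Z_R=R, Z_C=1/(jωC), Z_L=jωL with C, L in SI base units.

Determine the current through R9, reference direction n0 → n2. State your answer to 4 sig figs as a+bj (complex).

Apply KCL at each of the 2 non-ground nodes and solve the resulting linear system.
Node n1: branches {R1, R2, R3, R4, R7, L1, R10, R14, R16, C1, L2, V1} → V_1 = 30.80+0.000j
Node n2: branches {I1, R1, R5, R6, R8, R9, R11, R12, R13, R15, C1} → V_2 = 10.69+9.824j
Source currents: i(V1)=-43.62-3.879j

-0.003975-0.003652j A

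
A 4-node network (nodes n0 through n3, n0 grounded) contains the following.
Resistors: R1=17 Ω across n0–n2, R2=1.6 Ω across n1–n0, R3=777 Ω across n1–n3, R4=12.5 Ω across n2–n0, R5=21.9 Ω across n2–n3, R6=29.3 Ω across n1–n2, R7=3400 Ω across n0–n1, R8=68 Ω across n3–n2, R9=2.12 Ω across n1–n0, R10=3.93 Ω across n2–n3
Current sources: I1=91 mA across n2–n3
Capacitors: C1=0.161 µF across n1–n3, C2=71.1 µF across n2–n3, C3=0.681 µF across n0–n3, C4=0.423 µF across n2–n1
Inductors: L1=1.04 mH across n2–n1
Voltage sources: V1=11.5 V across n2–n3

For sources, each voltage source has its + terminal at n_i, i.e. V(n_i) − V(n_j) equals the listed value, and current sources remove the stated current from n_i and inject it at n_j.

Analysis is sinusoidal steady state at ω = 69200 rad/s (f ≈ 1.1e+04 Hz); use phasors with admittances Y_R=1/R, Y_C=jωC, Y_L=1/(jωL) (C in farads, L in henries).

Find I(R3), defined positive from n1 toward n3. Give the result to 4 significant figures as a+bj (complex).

Element admittances at ω=69200 rad/s:
  Y(R1) = 0.05882+0.000j S between n0,n2
  Y(R2) = 0.6250+0.000j S between n1,n0
  I1: injects 0.091 A into n3 (from n2)
  Y(R3) = 0.001287+0.000j S between n1,n3
  Y(R4) = 0.08000+0.000j S between n2,n0
  Y(R5) = 0.04566+0.000j S between n2,n3
  Y(R6) = 0.03413+0.000j S between n1,n2
  Y(C1) = 0.000+0.01114j S between n1,n3
  Y(C2) = 0.000+4.920j S between n2,n3
  Y(C3) = 0.000+0.04713j S between n0,n3
  Y(R7) = 0.0002941+0.000j S between n0,n1
  Y(L1) = 0.000-0.01390j S between n2,n1
  Y(C4) = 0.000+0.02927j S between n2,n1
  Y(R8) = 0.01471+0.000j S between n3,n2
  Y(R9) = 0.4717+0.000j S between n1,n0
  Y(R10) = 0.2545+0.000j S between n2,n3
  V1: constraint V(n2)−V(n3) = 11.5
Assemble and solve the 4×4 MNA system:
  V(n1)=-0.04326+0.02277j  V(n2)=1.440+3.235j  V(n3)=-10.06+3.235j
  i(V1)=-3.913-57.16j

0.01289-0.004134j A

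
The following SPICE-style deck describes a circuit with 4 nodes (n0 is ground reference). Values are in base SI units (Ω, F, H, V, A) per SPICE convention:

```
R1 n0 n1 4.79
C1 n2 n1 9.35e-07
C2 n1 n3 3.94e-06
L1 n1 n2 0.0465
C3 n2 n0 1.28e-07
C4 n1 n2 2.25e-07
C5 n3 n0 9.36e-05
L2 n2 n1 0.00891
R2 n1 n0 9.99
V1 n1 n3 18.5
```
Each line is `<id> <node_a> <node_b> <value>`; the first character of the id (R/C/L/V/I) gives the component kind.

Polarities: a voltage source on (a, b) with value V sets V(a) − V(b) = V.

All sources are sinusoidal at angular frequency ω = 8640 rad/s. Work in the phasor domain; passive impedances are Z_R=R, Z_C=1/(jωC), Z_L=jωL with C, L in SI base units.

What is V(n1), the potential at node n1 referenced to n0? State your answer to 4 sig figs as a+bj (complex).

16.12+6.148j V

MNA unknowns: 3 node voltages V₁..V_3 plus 1 source current (V1)
R1: Y=0.2088+0.000j on G[0,1]
C1: Y=0.000+0.008078j on G[2,1]
C2: Y=0.000+0.03404j on G[1,3]
L1: Y=0.000-0.002489j on G[1,2]
C3: Y=0.000+0.001106j on G[2,0]
C4: Y=0.000+0.001944j on G[1,2]
C5: Y=0.000+0.8087j on G[3,0]
L2: Y=0.000-0.01299j on G[2,1]
R2: Y=0.1001+0.000j on G[1,0]
V1: row V1−V3=18.5, i_V1 at 1,3
solve → V1=16.12+6.148j, V2=20.22+7.711j, V3=-2.376+6.148j
aux → i_V1=-4.972-2.551j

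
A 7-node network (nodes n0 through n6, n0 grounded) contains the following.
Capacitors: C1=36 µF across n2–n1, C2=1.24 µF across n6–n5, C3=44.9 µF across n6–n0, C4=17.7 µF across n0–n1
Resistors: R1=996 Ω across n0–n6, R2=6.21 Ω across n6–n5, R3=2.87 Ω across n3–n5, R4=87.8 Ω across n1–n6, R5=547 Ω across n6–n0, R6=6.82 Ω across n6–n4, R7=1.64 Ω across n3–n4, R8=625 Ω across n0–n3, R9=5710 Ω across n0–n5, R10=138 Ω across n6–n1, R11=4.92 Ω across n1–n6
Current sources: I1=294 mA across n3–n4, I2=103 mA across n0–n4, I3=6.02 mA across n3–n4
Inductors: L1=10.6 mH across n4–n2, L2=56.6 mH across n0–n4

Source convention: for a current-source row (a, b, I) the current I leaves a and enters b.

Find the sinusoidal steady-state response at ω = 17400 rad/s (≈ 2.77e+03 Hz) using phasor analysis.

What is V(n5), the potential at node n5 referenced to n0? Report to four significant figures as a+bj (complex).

0.09743-0.1056j V

Apply KCL at each of the 6 non-ground nodes and solve the resulting linear system.
Node n1: branches {C1, R4, C4, R10, R11} → V_1 = -0.05319-0.05375j
Node n2: branches {C1, L1} → V_2 = -0.05928-0.05339j
Node n3: branches {I1, R3, R7, R8, I3} → V_3 = 0.1318-0.09873j
Node n4: branches {I1, L1, L2, I2, R6, R7, I3} → V_4 = 0.6439-0.09509j
Node n5: branches {C2, R2, R3, R9} → V_5 = 0.09743-0.1056j
Node n6: branches {C2, R1, R2, C3, R4, R5, R6, R10, R11} → V_6 = 0.02243-0.1104j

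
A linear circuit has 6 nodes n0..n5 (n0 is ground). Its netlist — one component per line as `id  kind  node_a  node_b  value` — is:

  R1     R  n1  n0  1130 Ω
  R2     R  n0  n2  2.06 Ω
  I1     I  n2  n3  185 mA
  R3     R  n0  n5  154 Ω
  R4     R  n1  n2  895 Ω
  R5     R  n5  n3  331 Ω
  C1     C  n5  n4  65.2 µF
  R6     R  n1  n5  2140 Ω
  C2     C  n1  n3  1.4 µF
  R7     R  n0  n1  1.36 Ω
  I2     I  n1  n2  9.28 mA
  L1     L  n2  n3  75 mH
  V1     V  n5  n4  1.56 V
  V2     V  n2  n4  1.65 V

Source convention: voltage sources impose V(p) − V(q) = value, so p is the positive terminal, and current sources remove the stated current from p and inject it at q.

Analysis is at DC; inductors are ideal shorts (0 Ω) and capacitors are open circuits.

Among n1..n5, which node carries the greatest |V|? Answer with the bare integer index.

MNA unknowns: 5 node voltages V₁..V_5 plus 3 source currents (L1, V1, V2)
R1: Y=0.0008850 on G[1,0]
R2: Y=0.4854 on G[0,2]
I1: z[2]−=0.185, z[3]+=0.185
R3: Y=0.006494 on G[0,5]
R4: Y=0.001117 on G[1,2]
R5: Y=0.003021 on G[5,3]
C1: Y=0.000 on G[5,4]
R6: Y=0.0004673 on G[1,5]
C2: Y=0.000 on G[1,3]
R7: Y=0.7353 on G[0,1]
I2: z[1]−=0.00928, z[2]+=0.00928
L1: row V2−V3=0, i_L1 at 2,3
V1: row V5−V4=1.56, i_V1 at 5,4
V2: row V2−V4=1.65, i_V2 at 2,4
solve → V1=-0.01259, V2=0.02003, V3=0.02003, V4=-1.630, V5=-0.06997
aux → i_L1=-0.1847, i_V1=0.0007530, i_V2=-0.0007530

4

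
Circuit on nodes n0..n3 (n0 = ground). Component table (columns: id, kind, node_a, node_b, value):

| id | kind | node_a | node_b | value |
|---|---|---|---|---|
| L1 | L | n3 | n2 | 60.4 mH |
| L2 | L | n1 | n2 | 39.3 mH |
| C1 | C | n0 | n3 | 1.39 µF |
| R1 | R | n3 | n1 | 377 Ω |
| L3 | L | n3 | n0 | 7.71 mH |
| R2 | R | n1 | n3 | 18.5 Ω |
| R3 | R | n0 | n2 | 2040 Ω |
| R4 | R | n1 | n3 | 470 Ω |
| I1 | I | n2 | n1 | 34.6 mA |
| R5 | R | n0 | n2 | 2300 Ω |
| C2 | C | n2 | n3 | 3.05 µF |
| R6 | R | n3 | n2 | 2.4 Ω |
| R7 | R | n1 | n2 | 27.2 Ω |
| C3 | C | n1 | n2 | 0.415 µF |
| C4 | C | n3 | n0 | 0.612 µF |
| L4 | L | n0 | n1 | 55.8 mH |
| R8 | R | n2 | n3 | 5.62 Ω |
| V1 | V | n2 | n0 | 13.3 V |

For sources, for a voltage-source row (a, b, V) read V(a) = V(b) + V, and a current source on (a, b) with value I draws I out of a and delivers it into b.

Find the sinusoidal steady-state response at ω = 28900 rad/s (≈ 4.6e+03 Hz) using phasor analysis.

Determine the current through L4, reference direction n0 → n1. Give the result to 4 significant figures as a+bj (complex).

Apply KCL at each of the 3 non-ground nodes and solve the resulting linear system.
Node n1: branches {L2, R1, R2, R4, I1, R7, C3, L4} → V_1 = 13.46-0.6038j
Node n2: branches {L1, L2, R3, I1, R5, C2, R6, R7, C3, R8, V1} → V_2 = 13.30+0.000j
Node n3: branches {L1, C1, R1, L3, R2, R4, C2, R6, C4, R8} → V_3 = 13.08-1.093j
Source currents: i(V1)=-0.07026-0.6897j

0.0003744+0.008346j A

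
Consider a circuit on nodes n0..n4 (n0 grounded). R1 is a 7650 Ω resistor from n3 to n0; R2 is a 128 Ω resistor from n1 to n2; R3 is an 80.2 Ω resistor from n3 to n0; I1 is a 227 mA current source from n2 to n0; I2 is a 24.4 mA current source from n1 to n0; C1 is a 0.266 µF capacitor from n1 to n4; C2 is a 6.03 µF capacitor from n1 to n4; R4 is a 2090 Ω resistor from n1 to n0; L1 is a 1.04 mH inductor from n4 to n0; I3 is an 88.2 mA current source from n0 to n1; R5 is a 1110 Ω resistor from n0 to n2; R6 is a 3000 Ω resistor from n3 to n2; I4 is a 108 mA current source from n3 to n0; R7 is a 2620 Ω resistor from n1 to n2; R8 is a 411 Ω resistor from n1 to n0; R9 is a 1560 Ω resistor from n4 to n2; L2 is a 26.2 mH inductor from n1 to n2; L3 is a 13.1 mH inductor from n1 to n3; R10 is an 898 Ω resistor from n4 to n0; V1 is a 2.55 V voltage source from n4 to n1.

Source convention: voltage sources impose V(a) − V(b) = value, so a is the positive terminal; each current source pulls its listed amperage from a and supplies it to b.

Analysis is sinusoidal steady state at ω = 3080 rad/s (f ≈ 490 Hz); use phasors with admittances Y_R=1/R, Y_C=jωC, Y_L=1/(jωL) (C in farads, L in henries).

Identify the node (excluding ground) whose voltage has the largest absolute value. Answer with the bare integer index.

2

Element admittances at ω=3080 rad/s:
  Y(R1) = 0.0001307+0.000j S between n3,n0
  Y(R2) = 0.007812+0.000j S between n1,n2
  Y(R3) = 0.01247+0.000j S between n3,n0
  I1: injects 0.227 A into n0 (from n2)
  I2: injects 0.0244 A into n0 (from n1)
  Y(C1) = 0.000+0.0008193j S between n1,n4
  Y(C2) = 0.000+0.01857j S between n1,n4
  Y(R4) = 0.0004785+0.000j S between n1,n0
  Y(L1) = 0.000-0.3122j S between n4,n0
  I3: injects 0.0882 A into n1 (from n0)
  Y(R5) = 0.0009009+0.000j S between n0,n2
  Y(R6) = 0.0003333+0.000j S between n3,n2
  I4: injects 0.108 A into n0 (from n3)
  Y(R7) = 0.0003817+0.000j S between n1,n2
  Y(R8) = 0.002433+0.000j S between n1,n0
  Y(R9) = 0.0006410+0.000j S between n4,n2
  Y(L2) = 0.000-0.01239j S between n1,n2
  Y(L3) = 0.000-0.02478j S between n1,n3
  Y(R10) = 0.001114+0.000j S between n4,n0
  V1: constraint V(n4)−V(n1) = 2.55
Assemble and solve the 5×5 MNA system:
  V(n1)=-2.713-0.6431j  V(n2)=-11.53-11.51j  V(n3)=-4.125-3.003j  V(n4)=-0.1627-0.6431j
  i(V1)=0.1937-0.1065j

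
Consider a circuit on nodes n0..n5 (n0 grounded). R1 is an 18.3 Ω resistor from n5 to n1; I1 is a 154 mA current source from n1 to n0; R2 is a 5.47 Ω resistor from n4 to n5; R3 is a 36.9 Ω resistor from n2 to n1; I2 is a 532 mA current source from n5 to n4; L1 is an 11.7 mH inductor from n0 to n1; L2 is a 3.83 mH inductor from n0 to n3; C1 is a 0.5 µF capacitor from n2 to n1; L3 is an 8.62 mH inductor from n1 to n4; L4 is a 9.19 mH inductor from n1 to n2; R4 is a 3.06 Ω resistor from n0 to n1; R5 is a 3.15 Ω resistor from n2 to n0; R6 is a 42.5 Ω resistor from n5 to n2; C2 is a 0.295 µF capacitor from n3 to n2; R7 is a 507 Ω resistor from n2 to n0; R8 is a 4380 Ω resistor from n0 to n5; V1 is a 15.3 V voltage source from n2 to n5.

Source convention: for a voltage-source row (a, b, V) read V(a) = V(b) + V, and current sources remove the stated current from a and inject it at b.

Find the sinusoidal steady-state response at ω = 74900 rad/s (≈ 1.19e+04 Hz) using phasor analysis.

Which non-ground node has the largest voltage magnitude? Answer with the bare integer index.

5

Element admittances at ω=74900 rad/s:
  Y(R1) = 0.05464+0.000j S between n5,n1
  I1: injects 0.154 A into n0 (from n1)
  Y(R2) = 0.1828+0.000j S between n4,n5
  Y(R3) = 0.02710+0.000j S between n2,n1
  I2: injects 0.532 A into n4 (from n5)
  Y(L1) = 0.000-0.001141j S between n0,n1
  Y(L2) = 0.000-0.003486j S between n0,n3
  Y(C1) = 0.000+0.03745j S between n2,n1
  Y(L3) = 0.000-0.001549j S between n1,n4
  Y(L4) = 0.000-0.001453j S between n1,n2
  Y(R4) = 0.3268+0.000j S between n0,n1
  Y(R5) = 0.3175+0.000j S between n2,n0
  Y(R6) = 0.02353+0.000j S between n5,n2
  Y(C2) = 0.000+0.02210j S between n3,n2
  Y(R7) = 0.001972+0.000j S between n2,n0
  Y(R8) = 0.0002283+0.000j S between n0,n5
  V1: constraint V(n2)−V(n5) = 15.3
Assemble and solve the 6×6 MNA system:
  V(n1)=-2.050+0.2939j  V(n2)=1.627-0.2867j  V(n3)=1.932-0.3405j  V(n4)=-10.76-0.3605j  V(n5)=-13.67-0.2867j
  i(V1)=-0.9992-0.01831j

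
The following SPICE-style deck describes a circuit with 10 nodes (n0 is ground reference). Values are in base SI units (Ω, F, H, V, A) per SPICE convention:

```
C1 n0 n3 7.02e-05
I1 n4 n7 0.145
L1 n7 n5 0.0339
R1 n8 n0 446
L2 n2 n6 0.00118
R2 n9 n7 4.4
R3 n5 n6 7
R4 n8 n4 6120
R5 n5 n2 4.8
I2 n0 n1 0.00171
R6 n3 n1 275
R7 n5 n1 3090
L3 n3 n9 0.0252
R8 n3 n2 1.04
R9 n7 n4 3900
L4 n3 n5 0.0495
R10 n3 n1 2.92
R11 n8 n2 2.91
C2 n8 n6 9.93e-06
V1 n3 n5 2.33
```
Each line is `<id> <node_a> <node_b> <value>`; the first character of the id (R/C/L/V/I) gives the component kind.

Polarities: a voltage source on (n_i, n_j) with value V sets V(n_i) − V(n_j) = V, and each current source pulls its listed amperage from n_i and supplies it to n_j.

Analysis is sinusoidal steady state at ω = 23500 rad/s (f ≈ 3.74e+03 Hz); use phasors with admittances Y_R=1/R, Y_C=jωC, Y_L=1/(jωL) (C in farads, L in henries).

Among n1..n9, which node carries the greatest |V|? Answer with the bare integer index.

Apply KCL at each of the 9 non-ground nodes and solve the resulting linear system.
Node n1: branches {I2, R6, R7, R10} → V_1 = 0.003117-0.002562j
Node n2: branches {L2, R5, R8, R11} → V_2 = -0.5666-0.04040j
Node n3: branches {C1, R6, L3, R8, L4, R10, V1} → V_3 = 0.0003576-0.002562j
Node n4: branches {I1, R4, R9} → V_4 = -346.0+11.59j
Node n5: branches {L1, R3, R5, R7, L4, V1} → V_5 = -2.330-0.002562j
Node n6: branches {L2, R3, C2} → V_6 = -1.461+0.3249j
Node n7: branches {I1, L1, R2, R9} → V_7 = -0.2538+19.14j
Node n8: branches {R1, R4, R11, C2} → V_8 = -1.123-0.2631j
Node n9: branches {R2, L3} → V_9 = -0.3960+19.14j
Source currents: i(V1)=-0.5161-0.03430j

4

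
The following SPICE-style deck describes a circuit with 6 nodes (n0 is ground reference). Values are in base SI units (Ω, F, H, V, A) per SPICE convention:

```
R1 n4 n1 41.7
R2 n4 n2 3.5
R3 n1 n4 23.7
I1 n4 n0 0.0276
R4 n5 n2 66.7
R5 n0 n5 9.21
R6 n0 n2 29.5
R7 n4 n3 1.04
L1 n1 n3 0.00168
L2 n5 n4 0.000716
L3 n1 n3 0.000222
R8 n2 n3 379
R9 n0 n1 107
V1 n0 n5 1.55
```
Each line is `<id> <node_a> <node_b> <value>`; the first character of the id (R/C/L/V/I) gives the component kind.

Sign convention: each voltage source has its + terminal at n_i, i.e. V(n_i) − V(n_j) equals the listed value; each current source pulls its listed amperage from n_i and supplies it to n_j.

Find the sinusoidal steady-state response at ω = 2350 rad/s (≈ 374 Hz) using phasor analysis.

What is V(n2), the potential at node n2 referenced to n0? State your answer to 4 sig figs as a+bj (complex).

Element admittances at ω=2350 rad/s:
  Y(R1) = 0.02398+0.000j S between n4,n1
  Y(R2) = 0.2857+0.000j S between n4,n2
  Y(R3) = 0.04219+0.000j S between n1,n4
  I1: injects 0.0276 A into n0 (from n4)
  Y(R4) = 0.01499+0.000j S between n5,n2
  Y(R5) = 0.1086+0.000j S between n0,n5
  Y(R6) = 0.03390+0.000j S between n0,n2
  Y(R7) = 0.9615+0.000j S between n4,n3
  Y(L1) = 0.000-0.2533j S between n1,n3
  Y(L2) = 0.000-0.5943j S between n5,n4
  Y(L3) = 0.000-1.917j S between n1,n3
  Y(R8) = 0.002639+0.000j S between n2,n3
  Y(R9) = 0.009346+0.000j S between n0,n1
  V1: constraint V(n0)−V(n5) = 1.55
Assemble and solve the 6×6 MNA system:
  V(n1)=-1.531+0.05809j  V(n2)=-1.390+0.04521j  V(n3)=-1.531+0.05195j  V(n4)=-1.545+0.05289j  V(n5)=-1.550+0.000j
  i(V1)=-0.2021+0.002076j

-1.390+0.04521j V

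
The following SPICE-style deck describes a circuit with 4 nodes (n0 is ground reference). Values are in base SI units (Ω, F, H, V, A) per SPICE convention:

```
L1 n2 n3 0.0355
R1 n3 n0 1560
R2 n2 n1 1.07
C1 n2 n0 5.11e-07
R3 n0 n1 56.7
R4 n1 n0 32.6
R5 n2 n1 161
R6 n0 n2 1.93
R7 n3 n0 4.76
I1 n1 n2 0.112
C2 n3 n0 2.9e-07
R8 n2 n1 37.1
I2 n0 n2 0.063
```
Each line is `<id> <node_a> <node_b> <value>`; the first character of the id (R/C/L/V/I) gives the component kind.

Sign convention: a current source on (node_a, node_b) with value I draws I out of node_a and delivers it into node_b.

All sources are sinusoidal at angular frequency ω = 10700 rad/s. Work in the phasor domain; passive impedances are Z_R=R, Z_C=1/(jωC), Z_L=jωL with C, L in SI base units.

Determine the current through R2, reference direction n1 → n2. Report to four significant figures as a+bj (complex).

MNA unknowns: 3 node voltages V₁..V_3
L1: Y=0.000-0.002633j on G[2,3]
R1: Y=0.0006410+0.000j on G[3,0]
R2: Y=0.9346+0.000j on G[2,1]
C1: Y=0.000+0.005468j on G[2,0]
R3: Y=0.01764+0.000j on G[0,1]
R4: Y=0.03067+0.000j on G[1,0]
R5: Y=0.006211+0.000j on G[2,1]
R6: Y=0.5181+0.000j on G[0,2]
R7: Y=0.2101+0.000j on G[3,0]
I1: z[1]−=0.112, z[2]+=0.112
C2: Y=0.000+0.003103j on G[3,0]
R8: Y=0.02695+0.000j on G[2,1]
I2: z[0]−=0.063, z[2]+=0.063
solve → V1=0.005114-0.0005796j, V2=0.1211-0.0006085j, V3=-1.098e-05-0.001513j

-0.1084+2.704e-05j A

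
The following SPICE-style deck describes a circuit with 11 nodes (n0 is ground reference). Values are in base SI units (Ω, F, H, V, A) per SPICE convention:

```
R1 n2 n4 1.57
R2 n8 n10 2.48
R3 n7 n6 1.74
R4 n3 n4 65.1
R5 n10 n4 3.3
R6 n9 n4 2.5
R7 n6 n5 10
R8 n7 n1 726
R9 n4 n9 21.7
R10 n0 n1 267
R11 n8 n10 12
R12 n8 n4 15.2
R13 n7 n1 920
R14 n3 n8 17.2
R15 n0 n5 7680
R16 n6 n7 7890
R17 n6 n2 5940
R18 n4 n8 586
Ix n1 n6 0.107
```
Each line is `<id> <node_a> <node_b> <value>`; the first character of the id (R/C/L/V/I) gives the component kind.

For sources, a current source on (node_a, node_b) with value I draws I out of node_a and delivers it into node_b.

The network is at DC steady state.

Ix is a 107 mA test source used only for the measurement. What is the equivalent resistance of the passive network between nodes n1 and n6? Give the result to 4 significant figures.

R_eq = 387.7 Ω

Apply KCL at each of the 10 non-ground nodes and solve the resulting linear system.
Node n1: branches {R8, R10, R13, Ix} → V_1 = -1.392
Node n2: branches {R1, R17} → V_2 = 40.09
Node n3: branches {R4, R14} → V_3 = 40.09
Node n4: branches {R1, R4, R5, R6, R9, R12, R18} → V_4 = 40.09
Node n5: branches {R7, R15} → V_5 = 40.04
Node n6: branches {R3, R7, R16, R17, Ix} → V_6 = 40.09
Node n7: branches {R3, R8, R13, R16} → V_7 = 39.91
Node n8: branches {R2, R11, R12, R14, R18} → V_8 = 40.09
Node n9: branches {R6, R9} → V_9 = 40.09
Node n10: branches {R2, R5, R11} → V_10 = 40.09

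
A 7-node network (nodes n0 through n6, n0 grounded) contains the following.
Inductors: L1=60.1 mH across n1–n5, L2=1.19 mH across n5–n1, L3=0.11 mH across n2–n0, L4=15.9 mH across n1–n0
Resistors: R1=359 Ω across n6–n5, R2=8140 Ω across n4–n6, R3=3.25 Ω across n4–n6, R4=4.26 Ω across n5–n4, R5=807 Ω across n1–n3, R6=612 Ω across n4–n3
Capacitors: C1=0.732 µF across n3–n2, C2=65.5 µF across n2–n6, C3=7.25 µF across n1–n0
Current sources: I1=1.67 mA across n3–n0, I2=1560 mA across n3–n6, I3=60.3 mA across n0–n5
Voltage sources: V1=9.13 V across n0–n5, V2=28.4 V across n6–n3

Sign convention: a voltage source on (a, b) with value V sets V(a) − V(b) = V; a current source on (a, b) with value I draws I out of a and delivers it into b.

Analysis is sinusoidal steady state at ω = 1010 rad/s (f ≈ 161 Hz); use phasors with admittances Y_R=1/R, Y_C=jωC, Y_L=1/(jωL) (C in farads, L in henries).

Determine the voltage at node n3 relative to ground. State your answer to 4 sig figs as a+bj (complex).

-35.38+3.576j V

Apply KCL at each of the 6 non-ground nodes and solve the resulting linear system.
Node n1: branches {L1, L2, R5, L4, C3} → V_1 = -8.580-0.03676j
Node n2: branches {C1, C2, L3} → V_2 = 0.05464-0.02678j
Node n3: branches {C1, I1, I2, R5, R6, V2} → V_3 = -35.38+3.576j
Node n4: branches {R2, R3, R4, R6} → V_4 = -7.994+2.033j
Node n5: branches {L1, R1, L2, I3, R4, V1} → V_5 = -9.130+0.000j
Node n6: branches {R1, R2, I2, R3, C2, V2} → V_6 = -6.983+3.576j
Source currents: i(V1)=-0.3017-0.02034j, i(V2)=1.481-0.01920j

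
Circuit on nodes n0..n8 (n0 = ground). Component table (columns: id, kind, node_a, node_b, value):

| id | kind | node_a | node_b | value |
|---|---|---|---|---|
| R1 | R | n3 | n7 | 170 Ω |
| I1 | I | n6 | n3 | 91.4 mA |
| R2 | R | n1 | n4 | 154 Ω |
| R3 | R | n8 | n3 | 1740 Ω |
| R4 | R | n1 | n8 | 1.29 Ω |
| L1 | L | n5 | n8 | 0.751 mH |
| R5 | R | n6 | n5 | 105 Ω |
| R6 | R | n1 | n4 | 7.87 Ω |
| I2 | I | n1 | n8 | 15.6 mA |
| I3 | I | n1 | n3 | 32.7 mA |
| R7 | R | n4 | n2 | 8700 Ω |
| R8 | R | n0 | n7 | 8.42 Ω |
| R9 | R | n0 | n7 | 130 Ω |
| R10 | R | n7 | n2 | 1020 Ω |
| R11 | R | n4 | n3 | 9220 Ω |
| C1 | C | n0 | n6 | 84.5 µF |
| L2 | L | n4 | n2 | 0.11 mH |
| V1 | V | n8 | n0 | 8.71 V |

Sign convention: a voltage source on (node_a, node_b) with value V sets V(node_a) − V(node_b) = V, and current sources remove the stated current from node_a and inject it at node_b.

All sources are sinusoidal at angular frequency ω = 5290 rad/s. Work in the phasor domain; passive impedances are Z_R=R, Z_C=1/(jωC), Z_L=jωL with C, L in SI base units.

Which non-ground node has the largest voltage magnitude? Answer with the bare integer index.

3

MNA unknowns: 8 node voltages V₁..V_8 plus 1 source current (V1)
R1: Y=0.005882+0.000j on G[3,7]
I1: z[6]−=0.0914, z[3]+=0.0914
R2: Y=0.006494+0.000j on G[1,4]
R3: Y=0.0005747+0.000j on G[8,3]
R4: Y=0.7752+0.000j on G[1,8]
L1: Y=0.000-0.2517j on G[5,8]
R5: Y=0.009524+0.000j on G[6,5]
R6: Y=0.1271+0.000j on G[1,4]
I2: z[1]−=0.0156, z[8]+=0.0156
I3: z[1]−=0.0327, z[3]+=0.0327
R7: Y=0.0001149+0.000j on G[4,2]
R8: Y=0.1188+0.000j on G[0,7]
R9: Y=0.007692+0.000j on G[0,7]
R10: Y=0.0009804+0.000j on G[7,2]
R11: Y=0.0001085+0.000j on G[4,3]
C1: Y=0.000+0.4470j on G[0,6]
L2: Y=0.000-1.719j on G[4,2]
V1: row V8−V0=8.71, i_V1 at 8,0
solve → V1=8.640+5.399e-06j, V2=8.594-0.004309j, V3=20.68-2.893e-05j, V4=8.594+3.674e-05j, V5=8.697-0.3293j, V6=-0.007422+0.01902j, V7=0.9757-3.297e-05j, V8=8.710+0.000j
aux → i_V1=-0.1149+0.003322j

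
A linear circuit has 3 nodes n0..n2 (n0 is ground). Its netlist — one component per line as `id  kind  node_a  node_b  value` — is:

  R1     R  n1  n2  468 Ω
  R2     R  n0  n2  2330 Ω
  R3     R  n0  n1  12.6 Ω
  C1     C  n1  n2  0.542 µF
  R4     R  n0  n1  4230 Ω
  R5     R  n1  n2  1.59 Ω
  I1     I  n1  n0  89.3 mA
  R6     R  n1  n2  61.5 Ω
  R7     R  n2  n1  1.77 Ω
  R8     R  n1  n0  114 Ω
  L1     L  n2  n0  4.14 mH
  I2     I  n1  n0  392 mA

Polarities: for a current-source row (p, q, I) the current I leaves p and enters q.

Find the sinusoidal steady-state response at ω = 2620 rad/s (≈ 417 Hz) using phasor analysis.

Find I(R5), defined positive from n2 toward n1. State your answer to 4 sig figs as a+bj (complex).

0.1292-0.1152j A

Apply KCL at each of the 2 non-ground nodes and solve the resulting linear system.
Node n1: branches {R1, R3, C1, R4, R5, I1, R6, R7, R8, I2} → V_1 = -2.624-2.510j
Node n2: branches {R1, R2, C1, R5, R6, R7, L1} → V_2 = -2.419-2.694j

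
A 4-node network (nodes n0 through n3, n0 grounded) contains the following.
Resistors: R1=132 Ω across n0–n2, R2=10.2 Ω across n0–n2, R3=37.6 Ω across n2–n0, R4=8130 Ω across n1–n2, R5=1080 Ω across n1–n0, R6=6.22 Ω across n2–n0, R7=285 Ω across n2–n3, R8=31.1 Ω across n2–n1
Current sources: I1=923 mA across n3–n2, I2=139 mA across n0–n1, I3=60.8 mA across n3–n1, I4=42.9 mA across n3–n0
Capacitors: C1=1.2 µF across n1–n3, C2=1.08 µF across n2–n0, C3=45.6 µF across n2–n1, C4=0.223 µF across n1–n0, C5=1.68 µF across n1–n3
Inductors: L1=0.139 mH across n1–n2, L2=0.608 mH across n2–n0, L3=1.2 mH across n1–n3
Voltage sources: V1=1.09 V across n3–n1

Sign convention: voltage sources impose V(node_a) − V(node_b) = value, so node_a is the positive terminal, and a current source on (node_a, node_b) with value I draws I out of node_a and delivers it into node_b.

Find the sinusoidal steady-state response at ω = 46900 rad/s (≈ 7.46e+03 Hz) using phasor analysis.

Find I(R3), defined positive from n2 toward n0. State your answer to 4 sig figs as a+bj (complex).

Apply KCL at each of the 3 non-ground nodes and solve the resulting linear system.
Node n1: branches {C1, L1, R4, L3, I2, R5, I3, C3, C4, R8, C5, V1} → V_1 = 0.3296+0.3854j
Node n2: branches {R1, I1, R2, R3, L1, L2, R4, C2, R6, R7, C3, R8} → V_2 = 0.3391-0.03102j
Node n3: branches {I1, C1, L3, R7, I3, I4, C5, V1} → V_3 = 1.420+0.3854j
Source currents: i(V1)=-1.030-0.1293j

0.009018-0.0008250j A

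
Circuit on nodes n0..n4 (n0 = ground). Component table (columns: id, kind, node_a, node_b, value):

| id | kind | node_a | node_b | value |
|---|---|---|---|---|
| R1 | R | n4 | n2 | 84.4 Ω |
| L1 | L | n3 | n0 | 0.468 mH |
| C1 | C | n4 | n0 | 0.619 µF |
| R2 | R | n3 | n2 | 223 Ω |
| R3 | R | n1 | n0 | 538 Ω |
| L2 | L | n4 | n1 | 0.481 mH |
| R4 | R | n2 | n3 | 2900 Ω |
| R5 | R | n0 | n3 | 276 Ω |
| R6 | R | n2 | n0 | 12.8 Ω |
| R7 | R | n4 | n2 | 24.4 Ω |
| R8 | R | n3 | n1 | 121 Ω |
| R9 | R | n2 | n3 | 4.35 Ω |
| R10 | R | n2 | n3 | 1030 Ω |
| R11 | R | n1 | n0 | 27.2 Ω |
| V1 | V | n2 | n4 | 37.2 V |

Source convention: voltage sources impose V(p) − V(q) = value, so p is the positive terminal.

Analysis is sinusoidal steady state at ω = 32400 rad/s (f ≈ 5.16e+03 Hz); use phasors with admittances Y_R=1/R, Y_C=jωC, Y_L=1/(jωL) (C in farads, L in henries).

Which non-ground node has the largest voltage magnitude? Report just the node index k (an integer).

MNA unknowns: 4 node voltages V₁..V_4 plus 1 source current (V1)
R1: Y=0.01185+0.000j on G[4,2]
L1: Y=0.000-0.06595j on G[3,0]
C1: Y=0.000+0.02006j on G[4,0]
R2: Y=0.004484+0.000j on G[3,2]
R3: Y=0.001859+0.000j on G[1,0]
L2: Y=0.000-0.06417j on G[4,1]
R4: Y=0.0003448+0.000j on G[2,3]
R5: Y=0.003623+0.000j on G[0,3]
R6: Y=0.07812+0.000j on G[2,0]
R7: Y=0.04098+0.000j on G[4,2]
R8: Y=0.008264+0.000j on G[3,1]
R9: Y=0.2299+0.000j on G[2,3]
R10: Y=0.0009709+0.000j on G[2,3]
R11: Y=0.03676+0.000j on G[1,0]
V1: row V2−V4=37.2, i_V1 at 2,4
solve → V1=-18.97+17.17j, V2=6.247+2.773j, V3=4.163+4.321j, V4=-30.95+2.773j
aux → i_V1=-2.945+0.1484j

4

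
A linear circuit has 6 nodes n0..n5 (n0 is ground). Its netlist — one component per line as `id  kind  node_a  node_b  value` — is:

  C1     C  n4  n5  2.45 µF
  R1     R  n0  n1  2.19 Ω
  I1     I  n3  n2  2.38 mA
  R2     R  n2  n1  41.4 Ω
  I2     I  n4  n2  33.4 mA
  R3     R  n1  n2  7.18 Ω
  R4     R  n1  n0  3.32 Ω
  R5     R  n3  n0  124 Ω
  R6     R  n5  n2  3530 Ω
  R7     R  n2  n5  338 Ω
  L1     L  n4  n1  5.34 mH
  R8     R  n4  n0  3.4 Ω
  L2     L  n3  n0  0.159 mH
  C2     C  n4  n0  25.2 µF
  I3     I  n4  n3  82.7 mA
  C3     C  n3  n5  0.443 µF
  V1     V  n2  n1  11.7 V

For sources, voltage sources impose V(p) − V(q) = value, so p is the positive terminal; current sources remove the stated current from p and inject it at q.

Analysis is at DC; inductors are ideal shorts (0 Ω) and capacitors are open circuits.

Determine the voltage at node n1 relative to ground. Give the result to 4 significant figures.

-0.07635 V

Apply KCL at each of the 5 non-ground nodes and solve the resulting linear system.
Node n1: branches {R1, R2, R3, R4, L1, V1} → V_1 = -0.07635
Node n2: branches {I1, R2, I2, R3, R6, R7, V1} → V_2 = 11.62
Node n3: branches {I1, R5, L2, I3, C3} → V_3 = 0.000
Node n4: branches {C1, I2, L1, R8, C2, I3} → V_4 = -0.07635
Node n5: branches {C1, R6, R7, C3} → V_5 = 11.62
Source currents: i(L1)=-0.09364, i(L2)=0.08032, i(V1)=-1.876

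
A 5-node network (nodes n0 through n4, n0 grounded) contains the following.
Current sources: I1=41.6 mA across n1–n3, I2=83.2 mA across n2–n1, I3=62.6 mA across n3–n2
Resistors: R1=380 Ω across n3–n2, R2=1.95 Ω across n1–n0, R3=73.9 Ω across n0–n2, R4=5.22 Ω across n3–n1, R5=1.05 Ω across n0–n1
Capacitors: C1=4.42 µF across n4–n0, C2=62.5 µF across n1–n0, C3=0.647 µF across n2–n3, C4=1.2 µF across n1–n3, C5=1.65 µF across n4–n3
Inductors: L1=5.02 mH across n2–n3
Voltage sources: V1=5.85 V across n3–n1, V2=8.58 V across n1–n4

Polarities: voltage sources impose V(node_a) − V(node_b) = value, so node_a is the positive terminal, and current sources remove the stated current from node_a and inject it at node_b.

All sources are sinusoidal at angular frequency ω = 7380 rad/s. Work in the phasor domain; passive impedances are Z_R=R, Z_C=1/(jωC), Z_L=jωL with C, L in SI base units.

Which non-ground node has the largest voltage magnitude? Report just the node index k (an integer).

4

MNA unknowns: 4 node voltages V₁..V_4 plus 2 source currents (V1, V2)
I1: z[1]−=0.0416, z[3]+=0.0416
R1: Y=0.002632+0.000j on G[3,2]
R2: Y=0.5128+0.000j on G[1,0]
I2: z[2]−=0.0832, z[1]+=0.0832
C1: Y=0.000+0.03262j on G[4,0]
L1: Y=0.000-0.02699j on G[2,3]
R3: Y=0.01353+0.000j on G[0,2]
C2: Y=0.000+0.4612j on G[1,0]
R4: Y=0.1916+0.000j on G[3,1]
I3: z[3]−=0.0626, z[2]+=0.0626
R5: Y=0.9524+0.000j on G[0,1]
C3: Y=0.000+0.004775j on G[2,3]
C4: Y=0.000+0.008856j on G[1,3]
C5: Y=0.000+0.01218j on G[4,3]
V1: row V3−V1=5.85, i_V1 at 3,1
V2: row V1−V4=8.58, i_V2 at 1,4
solve → V1=0.03397+0.2055j, V2=3.820-2.804j, V3=5.884+0.2055j, V4=-8.546+0.2055j
aux → i_V1=-1.214-0.1896j, i_V2=-0.006702-0.4545j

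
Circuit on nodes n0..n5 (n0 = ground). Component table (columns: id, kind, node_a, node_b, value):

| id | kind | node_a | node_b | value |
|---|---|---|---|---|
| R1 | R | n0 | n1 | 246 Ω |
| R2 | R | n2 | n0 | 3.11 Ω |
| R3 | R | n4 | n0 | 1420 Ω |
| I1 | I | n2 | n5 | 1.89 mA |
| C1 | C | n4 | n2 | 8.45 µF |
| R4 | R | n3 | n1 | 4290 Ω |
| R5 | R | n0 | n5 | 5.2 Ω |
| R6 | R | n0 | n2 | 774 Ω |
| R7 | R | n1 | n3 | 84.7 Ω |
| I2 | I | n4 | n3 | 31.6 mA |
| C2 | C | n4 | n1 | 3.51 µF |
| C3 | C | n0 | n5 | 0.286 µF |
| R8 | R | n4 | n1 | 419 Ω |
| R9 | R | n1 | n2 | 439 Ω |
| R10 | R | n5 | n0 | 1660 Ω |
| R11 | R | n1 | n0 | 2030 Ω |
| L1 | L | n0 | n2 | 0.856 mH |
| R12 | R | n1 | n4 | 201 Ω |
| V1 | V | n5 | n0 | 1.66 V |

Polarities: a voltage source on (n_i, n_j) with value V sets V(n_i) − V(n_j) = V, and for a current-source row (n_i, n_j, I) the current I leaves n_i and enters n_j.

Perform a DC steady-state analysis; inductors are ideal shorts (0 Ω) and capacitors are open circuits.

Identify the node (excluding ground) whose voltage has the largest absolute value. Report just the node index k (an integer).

4

MNA unknowns: 5 node voltages V₁..V_5 plus 2 source currents (L1, V1)
R1: Y=0.004065 on G[0,1]
R2: Y=0.3215 on G[2,0]
R3: Y=0.0007042 on G[4,0]
I1: z[2]−=0.00189, z[5]+=0.00189
C1: Y=0.000 on G[4,2]
R4: Y=0.0002331 on G[3,1]
R5: Y=0.1923 on G[0,5]
R6: Y=0.001292 on G[0,2]
R7: Y=0.01181 on G[1,3]
I2: z[4]−=0.0316, z[3]+=0.0316
C2: Y=0.000 on G[4,1]
C3: Y=0.000 on G[0,5]
R8: Y=0.002387 on G[4,1]
R9: Y=0.002278 on G[1,2]
R10: Y=0.0006024 on G[5,0]
R11: Y=0.0004926 on G[1,0]
L1: row V0−V2=0, i_L1 at 0,2
R12: Y=0.004975 on G[1,4]
V1: row V5−V0=1.66, i_V1 at 5,0
solve → V1=0.3689, V2=0.000, V3=2.994, V4=-3.581, V5=1.660
aux → i_L1=0.001050, i_V1=-0.3183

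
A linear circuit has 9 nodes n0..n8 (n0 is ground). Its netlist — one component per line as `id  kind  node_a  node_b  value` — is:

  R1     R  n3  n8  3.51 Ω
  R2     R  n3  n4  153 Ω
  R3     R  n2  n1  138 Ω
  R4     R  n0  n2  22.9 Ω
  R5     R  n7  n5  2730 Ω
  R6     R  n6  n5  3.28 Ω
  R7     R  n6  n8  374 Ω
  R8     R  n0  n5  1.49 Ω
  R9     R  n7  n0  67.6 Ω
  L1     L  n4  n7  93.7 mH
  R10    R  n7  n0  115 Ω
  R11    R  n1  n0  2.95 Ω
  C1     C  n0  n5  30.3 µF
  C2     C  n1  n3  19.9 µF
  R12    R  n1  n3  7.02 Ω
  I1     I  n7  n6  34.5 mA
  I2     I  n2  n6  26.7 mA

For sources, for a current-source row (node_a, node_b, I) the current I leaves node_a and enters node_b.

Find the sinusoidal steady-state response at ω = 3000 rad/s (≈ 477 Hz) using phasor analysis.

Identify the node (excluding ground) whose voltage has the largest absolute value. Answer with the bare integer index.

MNA unknowns: 8 node voltages V₁..V_8
R1: Y=0.2849+0.000j on G[3,8]
R2: Y=0.006536+0.000j on G[3,4]
R3: Y=0.007246+0.000j on G[2,1]
R4: Y=0.04367+0.000j on G[0,2]
R5: Y=0.0003663+0.000j on G[7,5]
R6: Y=0.3049+0.000j on G[6,5]
R7: Y=0.002674+0.000j on G[6,8]
R8: Y=0.6711+0.000j on G[0,5]
R9: Y=0.01479+0.000j on G[7,0]
L1: Y=0.000-0.003557j on G[4,7]
R10: Y=0.008696+0.000j on G[7,0]
R11: Y=0.3390+0.000j on G[1,0]
C1: Y=0.000+0.09090j on G[0,5]
C2: Y=0.000+0.05970j on G[1,3]
R12: Y=0.1425+0.000j on G[1,3]
I1: z[7]−=0.0345, z[6]+=0.0345
I2: z[2]−=0.0267, z[6]+=0.0267
solve → V1=-0.01580+0.009433j, V2=-0.5267+0.001342j, V3=-0.01753+0.03302j, V4=-0.3935+0.5492j, V5=0.08762-0.01176j, V6=0.2857-0.01138j, V7=-1.342-0.1416j, V8=-0.01471+0.03260j

7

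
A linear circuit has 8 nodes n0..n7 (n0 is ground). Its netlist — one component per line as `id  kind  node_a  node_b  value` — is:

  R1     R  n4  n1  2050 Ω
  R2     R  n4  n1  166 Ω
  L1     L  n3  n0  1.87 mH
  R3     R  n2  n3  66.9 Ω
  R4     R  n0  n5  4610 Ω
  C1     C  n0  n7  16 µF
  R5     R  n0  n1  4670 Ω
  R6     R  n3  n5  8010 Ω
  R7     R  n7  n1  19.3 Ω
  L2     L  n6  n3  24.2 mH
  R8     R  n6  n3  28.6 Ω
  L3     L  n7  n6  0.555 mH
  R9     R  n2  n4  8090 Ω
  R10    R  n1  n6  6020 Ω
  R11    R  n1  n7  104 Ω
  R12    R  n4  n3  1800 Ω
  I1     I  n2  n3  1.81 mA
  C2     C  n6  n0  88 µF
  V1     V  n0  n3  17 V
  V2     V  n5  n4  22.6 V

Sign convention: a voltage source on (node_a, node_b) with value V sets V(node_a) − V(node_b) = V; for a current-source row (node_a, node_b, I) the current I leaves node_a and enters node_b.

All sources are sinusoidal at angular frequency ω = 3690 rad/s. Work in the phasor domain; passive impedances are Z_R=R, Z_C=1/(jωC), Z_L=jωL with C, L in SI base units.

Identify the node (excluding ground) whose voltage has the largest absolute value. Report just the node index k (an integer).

5

Element admittances at ω=3690 rad/s:
  Y(R1) = 0.0004878+0.000j S between n4,n1
  Y(R2) = 0.006024+0.000j S between n4,n1
  Y(L1) = 0.000-0.1449j S between n3,n0
  Y(R3) = 0.01495+0.000j S between n2,n3
  Y(R4) = 0.0002169+0.000j S between n0,n5
  Y(C1) = 0.000+0.05904j S between n0,n7
  Y(R5) = 0.0002141+0.000j S between n0,n1
  Y(R6) = 0.0001248+0.000j S between n3,n5
  Y(R7) = 0.05181+0.000j S between n7,n1
  Y(L2) = 0.000-0.01120j S between n6,n3
  Y(R8) = 0.03497+0.000j S between n6,n3
  Y(L3) = 0.000-0.4883j S between n7,n6
  Y(R9) = 0.0001236+0.000j S between n2,n4
  Y(R10) = 0.0001661+0.000j S between n1,n6
  Y(R11) = 0.009615+0.000j S between n1,n7
  Y(R12) = 0.0005556+0.000j S between n4,n3
  I1: injects 0.00181 A into n3 (from n2)
  Y(C2) = 0.000+0.3247j S between n6,n0
  V1: constraint V(n0)−V(n3) = 17
  V2: constraint V(n5)−V(n4) = 22.6
Assemble and solve the 9×9 MNA system:
  V(n1)=0.09255+1.799j  V(n2)=-17.00+0.01276j  V(n3)=-17.00+0.000j  V(n4)=-2.760+1.556j  V(n5)=19.84+1.556j  V(n6)=0.3428+1.648j  V(n7)=0.3946+1.832j
  i(V1)=-0.6391+2.599j  i(V2)=-0.008903-0.0005317j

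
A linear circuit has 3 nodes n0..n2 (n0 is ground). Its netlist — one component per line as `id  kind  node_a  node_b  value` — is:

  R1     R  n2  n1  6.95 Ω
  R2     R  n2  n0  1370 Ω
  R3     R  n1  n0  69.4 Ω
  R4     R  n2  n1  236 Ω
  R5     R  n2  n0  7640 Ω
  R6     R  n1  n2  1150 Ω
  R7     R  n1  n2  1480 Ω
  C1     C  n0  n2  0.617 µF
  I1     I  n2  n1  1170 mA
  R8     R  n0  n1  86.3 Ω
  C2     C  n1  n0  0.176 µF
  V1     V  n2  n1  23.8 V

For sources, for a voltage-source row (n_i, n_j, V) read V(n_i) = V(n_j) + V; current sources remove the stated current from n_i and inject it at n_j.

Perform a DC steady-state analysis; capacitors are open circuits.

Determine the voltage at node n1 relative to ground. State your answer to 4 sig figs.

Apply KCL at each of the 2 non-ground nodes and solve the resulting linear system.
Node n1: branches {R1, R3, R4, R6, R7, I1, R8, C2, V1} → V_1 = -0.7628
Node n2: branches {R1, R2, R4, R5, R6, R7, C1, I1, V1} → V_2 = 23.04
Source currents: i(V1)=-4.752

-0.7628 V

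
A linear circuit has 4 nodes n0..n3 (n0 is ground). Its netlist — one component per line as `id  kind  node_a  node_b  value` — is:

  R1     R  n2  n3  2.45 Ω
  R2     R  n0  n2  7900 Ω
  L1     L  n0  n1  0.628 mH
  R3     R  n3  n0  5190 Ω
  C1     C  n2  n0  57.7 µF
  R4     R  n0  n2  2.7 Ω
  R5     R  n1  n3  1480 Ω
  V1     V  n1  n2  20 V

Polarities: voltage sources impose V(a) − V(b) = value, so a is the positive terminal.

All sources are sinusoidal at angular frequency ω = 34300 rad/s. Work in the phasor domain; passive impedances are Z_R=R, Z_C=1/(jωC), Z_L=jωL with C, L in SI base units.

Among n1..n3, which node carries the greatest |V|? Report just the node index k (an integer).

Apply KCL at each of the 3 non-ground nodes and solve the resulting linear system.
Node n1: branches {L1, R5, V1} → V_1 = 20.46+0.08888j
Node n2: branches {R1, R2, C1, R4, V1} → V_2 = 0.4634+0.08888j
Node n3: branches {R1, R3, R5} → V_3 = 0.4962+0.08884j
Source currents: i(V1)=-0.01762+0.9500j

1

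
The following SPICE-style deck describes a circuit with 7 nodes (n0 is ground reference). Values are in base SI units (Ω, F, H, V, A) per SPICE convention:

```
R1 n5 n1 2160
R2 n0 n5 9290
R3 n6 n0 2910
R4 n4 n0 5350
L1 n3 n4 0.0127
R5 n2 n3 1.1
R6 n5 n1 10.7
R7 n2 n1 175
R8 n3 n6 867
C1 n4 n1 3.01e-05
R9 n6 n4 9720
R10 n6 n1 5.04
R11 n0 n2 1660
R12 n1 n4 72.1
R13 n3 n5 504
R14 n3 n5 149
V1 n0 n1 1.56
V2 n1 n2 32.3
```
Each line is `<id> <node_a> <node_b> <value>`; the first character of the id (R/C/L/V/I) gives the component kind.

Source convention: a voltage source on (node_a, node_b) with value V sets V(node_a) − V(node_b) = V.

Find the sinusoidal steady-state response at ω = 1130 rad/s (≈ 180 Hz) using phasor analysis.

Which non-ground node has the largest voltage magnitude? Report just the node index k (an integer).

Element admittances at ω=1130 rad/s:
  Y(R1) = 0.0004630+0.000j S between n5,n1
  Y(R2) = 0.0001076+0.000j S between n0,n5
  Y(R3) = 0.0003436+0.000j S between n6,n0
  Y(R4) = 0.0001869+0.000j S between n4,n0
  Y(L1) = 0.000-0.06968j S between n3,n4
  Y(R5) = 0.9091+0.000j S between n2,n3
  Y(R6) = 0.09346+0.000j S between n5,n1
  Y(R7) = 0.005714+0.000j S between n2,n1
  Y(R8) = 0.001153+0.000j S between n3,n6
  Y(C1) = 0.000+0.03401j S between n4,n1
  Y(R9) = 0.0001029+0.000j S between n6,n4
  Y(R10) = 0.1984+0.000j S between n6,n1
  Y(R11) = 0.0006024+0.000j S between n0,n2
  Y(R12) = 0.01387+0.000j S between n1,n4
  Y(R13) = 0.001984+0.000j S between n3,n5
  Y(R14) = 0.006711+0.000j S between n3,n5
  V1: constraint V(n0)−V(n1) = 1.56
  V2: constraint V(n1)−V(n2) = 32.3
Assemble and solve the 8×8 MNA system:
  V(n1)=-1.560+0.000j  V(n2)=-33.86+0.000j  V(n3)=-31.92+1.507j  V(n4)=-51.78+22.89j  V(n5)=-4.128+0.1276j  V(n6)=-1.758+0.02047j
  i(V1)=-0.03112+0.004299j  i(V2)=-1.971-1.370j

4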